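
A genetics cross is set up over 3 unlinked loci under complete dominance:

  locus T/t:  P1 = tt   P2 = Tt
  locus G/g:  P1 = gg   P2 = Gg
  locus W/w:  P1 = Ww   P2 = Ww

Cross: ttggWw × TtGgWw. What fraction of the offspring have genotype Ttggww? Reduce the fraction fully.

ttggWw gametes: tgW×4, tgw×4
TtGgWw gametes: TGW×1, TGw×1, TgW×1, Tgw×1, tGW×1, tGw×1, tgW×1, tgw×1
ttggWw×TtGgWw grid (8·8=64): TtGgWW=4 TtGgWw=8 TtGgww=4 TtggWW=4 TtggWw=8 Ttggww=4 ttGgWW=4 ttGgWw=8 ttGgww=4 ttggWW=4 ttggWw=8 ttggww=4
Ttggww hits 4/64; gcd=4; 4÷4/64÷4 = 1/16

P(Ttggww) = 1/16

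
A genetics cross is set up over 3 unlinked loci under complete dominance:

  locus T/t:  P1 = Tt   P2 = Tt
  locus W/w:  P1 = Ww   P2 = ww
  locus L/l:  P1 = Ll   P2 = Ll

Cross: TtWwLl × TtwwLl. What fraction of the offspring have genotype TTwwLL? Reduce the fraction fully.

P(TTwwLL) = 1/32

TtWwLl gametes: TWL×1, TWl×1, TwL×1, Twl×1, tWL×1, tWl×1, twL×1, twl×1
TtwwLl gametes: TwL×2, Twl×2, twL×2, twl×2
TtWwLl×TtwwLl grid (8·8=64): TTWwLL=2 TTWwLl=4 TTWwll=2 TTwwLL=2 TTwwLl=4 TTwwll=2 TtWwLL=4 TtWwLl=8 TtWwll=4 TtwwLL=4 TtwwLl=8 Ttwwll=4 ttWwLL=2 ttWwLl=4 ttWwll=2 ttwwLL=2 ttwwLl=4 ttwwll=2
TTwwLL hits 2/64; gcd=2; 2÷2/64÷2 = 1/32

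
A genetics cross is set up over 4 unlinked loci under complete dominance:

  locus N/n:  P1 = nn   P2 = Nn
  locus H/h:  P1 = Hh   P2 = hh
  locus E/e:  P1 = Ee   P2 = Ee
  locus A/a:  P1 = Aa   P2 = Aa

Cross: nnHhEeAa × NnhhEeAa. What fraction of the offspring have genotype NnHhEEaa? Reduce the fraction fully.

nnHhEeAa gametes: nHEA×2, nHEa×2, nHeA×2, nHea×2, nhEA×2, nhEa×2, nheA×2, nhea×2
NnhhEeAa gametes: NhEA×2, NhEa×2, NheA×2, Nhea×2, nhEA×2, nhEa×2, nheA×2, nhea×2
nnHhEeAa×NnhhEeAa grid (16·16=256): NnHhEEAA=4 NnHhEEAa=8 NnHhEEaa=4 NnHhEeAA=8 NnHhEeAa=16 NnHhEeaa=8 NnHheeAA=4 NnHheeAa=8 NnHheeaa=4 NnhhEEAA=4 NnhhEEAa=8 NnhhEEaa=4 NnhhEeAA=8 NnhhEeAa=16 NnhhEeaa=8 NnhheeAA=4 NnhheeAa=8 Nnhheeaa=4 nnHhEEAA=4 nnHhEEAa=8 nnHhEEaa=4 nnHhEeAA=8 nnHhEeAa=16 nnHhEeaa=8 nnHheeAA=4 nnHheeAa=8 nnHheeaa=4 nnhhEEAA=4 nnhhEEAa=8 nnhhEEaa=4 nnhhEeAA=8 nnhhEeAa=16 nnhhEeaa=8 nnhheeAA=4 nnhheeAa=8 nnhheeaa=4
NnHhEEaa hits 4/256; gcd=4; 4÷4/256÷4 = 1/64

P(NnHhEEaa) = 1/64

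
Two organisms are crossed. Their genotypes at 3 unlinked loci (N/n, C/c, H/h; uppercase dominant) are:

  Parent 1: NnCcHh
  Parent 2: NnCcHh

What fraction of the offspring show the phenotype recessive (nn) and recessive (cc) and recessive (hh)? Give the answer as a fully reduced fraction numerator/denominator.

P(nn cc hh) = 1/64

NnCcHh gametes: NCH×1, NCh×1, NcH×1, Nch×1, nCH×1, nCh×1, ncH×1, nch×1
NnCcHh gametes: NCH×1, NCh×1, NcH×1, Nch×1, nCH×1, nCh×1, ncH×1, nch×1
NnCcHh×NnCcHh grid (8·8=64): NNCCHH=1 NNCCHh=2 NNCChh=1 NNCcHH=2 NNCcHh=4 NNCchh=2 NNccHH=1 NNccHh=2 NNcchh=1 NnCCHH=2 NnCCHh=4 NnCChh=2 NnCcHH=4 NnCcHh=8 NnCchh=4 NnccHH=2 NnccHh=4 Nncchh=2 nnCCHH=1 nnCCHh=2 nnCChh=1 nnCcHH=2 nnCcHh=4 nnCchh=2 nnccHH=1 nnccHh=2 nncchh=1
nn cc hh hits 1/64; gcd=1; 1÷1/64÷1 = 1/64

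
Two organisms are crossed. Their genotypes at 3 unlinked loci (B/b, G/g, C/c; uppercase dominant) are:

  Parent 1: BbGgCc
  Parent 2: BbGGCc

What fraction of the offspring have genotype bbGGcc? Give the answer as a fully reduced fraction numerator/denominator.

BbGgCc gametes: BGC×1, BGc×1, BgC×1, Bgc×1, bGC×1, bGc×1, bgC×1, bgc×1
BbGGCc gametes: BGC×2, BGc×2, bGC×2, bGc×2
BbGgCc×BbGGCc grid (8·8=64): BBGGCC=2 BBGGCc=4 BBGGcc=2 BBGgCC=2 BBGgCc=4 BBGgcc=2 BbGGCC=4 BbGGCc=8 BbGGcc=4 BbGgCC=4 BbGgCc=8 BbGgcc=4 bbGGCC=2 bbGGCc=4 bbGGcc=2 bbGgCC=2 bbGgCc=4 bbGgcc=2
bbGGcc hits 2/64; gcd=2; 2÷2/64÷2 = 1/32

P(bbGGcc) = 1/32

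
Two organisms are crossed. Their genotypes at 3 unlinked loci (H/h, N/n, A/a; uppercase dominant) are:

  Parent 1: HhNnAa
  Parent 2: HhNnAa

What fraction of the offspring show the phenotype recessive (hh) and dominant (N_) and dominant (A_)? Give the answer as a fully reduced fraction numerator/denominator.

P(hh N_ A_) = 9/64

HhNnAa gametes: HNA×1, HNa×1, HnA×1, Hna×1, hNA×1, hNa×1, hnA×1, hna×1
HhNnAa gametes: HNA×1, HNa×1, HnA×1, Hna×1, hNA×1, hNa×1, hnA×1, hna×1
HhNnAa×HhNnAa grid (8·8=64): HHNNAA=1 HHNNAa=2 HHNNaa=1 HHNnAA=2 HHNnAa=4 HHNnaa=2 HHnnAA=1 HHnnAa=2 HHnnaa=1 HhNNAA=2 HhNNAa=4 HhNNaa=2 HhNnAA=4 HhNnAa=8 HhNnaa=4 HhnnAA=2 HhnnAa=4 Hhnnaa=2 hhNNAA=1 hhNNAa=2 hhNNaa=1 hhNnAA=2 hhNnAa=4 hhNnaa=2 hhnnAA=1 hhnnAa=2 hhnnaa=1
hh N_ A_ hits 9/64; gcd=1; 9÷1/64÷1 = 9/64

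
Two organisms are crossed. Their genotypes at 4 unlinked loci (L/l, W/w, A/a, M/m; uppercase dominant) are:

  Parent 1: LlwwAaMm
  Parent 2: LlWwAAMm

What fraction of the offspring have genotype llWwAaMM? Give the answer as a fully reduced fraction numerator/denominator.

LlwwAaMm gametes: LwAM×2, LwAm×2, LwaM×2, Lwam×2, lwAM×2, lwAm×2, lwaM×2, lwam×2
LlWwAAMm gametes: LWAM×2, LWAm×2, LwAM×2, LwAm×2, lWAM×2, lWAm×2, lwAM×2, lwAm×2
LlwwAaMm×LlWwAAMm grid (16·16=256): LLWwAAMM=4 LLWwAAMm=8 LLWwAAmm=4 LLWwAaMM=4 LLWwAaMm=8 LLWwAamm=4 LLwwAAMM=4 LLwwAAMm=8 LLwwAAmm=4 LLwwAaMM=4 LLwwAaMm=8 LLwwAamm=4 LlWwAAMM=8 LlWwAAMm=16 LlWwAAmm=8 LlWwAaMM=8 LlWwAaMm=16 LlWwAamm=8 LlwwAAMM=8 LlwwAAMm=16 LlwwAAmm=8 LlwwAaMM=8 LlwwAaMm=16 LlwwAamm=8 llWwAAMM=4 llWwAAMm=8 llWwAAmm=4 llWwAaMM=4 llWwAaMm=8 llWwAamm=4 llwwAAMM=4 llwwAAMm=8 llwwAAmm=4 llwwAaMM=4 llwwAaMm=8 llwwAamm=4
llWwAaMM hits 4/256; gcd=4; 4÷4/256÷4 = 1/64

P(llWwAaMM) = 1/64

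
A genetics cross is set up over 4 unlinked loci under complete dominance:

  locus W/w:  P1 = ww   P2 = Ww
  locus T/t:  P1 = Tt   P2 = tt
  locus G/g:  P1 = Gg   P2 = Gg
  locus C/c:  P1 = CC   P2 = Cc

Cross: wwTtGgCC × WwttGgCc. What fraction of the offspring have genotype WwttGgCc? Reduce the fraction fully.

P(WwttGgCc) = 1/16

wwTtGgCC gametes: wTGC×4, wTgC×4, wtGC×4, wtgC×4
WwttGgCc gametes: WtGC×2, WtGc×2, WtgC×2, Wtgc×2, wtGC×2, wtGc×2, wtgC×2, wtgc×2
wwTtGgCC×WwttGgCc grid (16·16=256): WwTtGGCC=8 WwTtGGCc=8 WwTtGgCC=16 WwTtGgCc=16 WwTtggCC=8 WwTtggCc=8 WwttGGCC=8 WwttGGCc=8 WwttGgCC=16 WwttGgCc=16 WwttggCC=8 WwttggCc=8 wwTtGGCC=8 wwTtGGCc=8 wwTtGgCC=16 wwTtGgCc=16 wwTtggCC=8 wwTtggCc=8 wwttGGCC=8 wwttGGCc=8 wwttGgCC=16 wwttGgCc=16 wwttggCC=8 wwttggCc=8
WwttGgCc hits 16/256; gcd=16; 16÷16/256÷16 = 1/16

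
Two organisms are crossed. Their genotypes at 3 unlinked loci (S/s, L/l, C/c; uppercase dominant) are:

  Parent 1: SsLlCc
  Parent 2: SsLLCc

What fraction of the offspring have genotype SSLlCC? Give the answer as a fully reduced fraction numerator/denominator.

SsLlCc gametes: SLC×1, SLc×1, SlC×1, Slc×1, sLC×1, sLc×1, slC×1, slc×1
SsLLCc gametes: SLC×2, SLc×2, sLC×2, sLc×2
SsLlCc×SsLLCc grid (8·8=64): SSLLCC=2 SSLLCc=4 SSLLcc=2 SSLlCC=2 SSLlCc=4 SSLlcc=2 SsLLCC=4 SsLLCc=8 SsLLcc=4 SsLlCC=4 SsLlCc=8 SsLlcc=4 ssLLCC=2 ssLLCc=4 ssLLcc=2 ssLlCC=2 ssLlCc=4 ssLlcc=2
SSLlCC hits 2/64; gcd=2; 2÷2/64÷2 = 1/32

P(SSLlCC) = 1/32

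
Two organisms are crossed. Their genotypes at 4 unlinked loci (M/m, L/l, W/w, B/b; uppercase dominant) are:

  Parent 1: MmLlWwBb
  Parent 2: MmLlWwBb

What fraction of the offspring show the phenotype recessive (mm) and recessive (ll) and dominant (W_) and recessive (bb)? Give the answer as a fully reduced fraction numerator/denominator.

MmLlWwBb gametes: MLWB×1, MLWb×1, MLwB×1, MLwb×1, MlWB×1, MlWb×1, MlwB×1, Mlwb×1, mLWB×1, mLWb×1, mLwB×1, mLwb×1, mlWB×1, mlWb×1, mlwB×1, mlwb×1
MmLlWwBb gametes: MLWB×1, MLWb×1, MLwB×1, MLwb×1, MlWB×1, MlWb×1, MlwB×1, Mlwb×1, mLWB×1, mLWb×1, mLwB×1, mLwb×1, mlWB×1, mlWb×1, mlwB×1, mlwb×1
MmLlWwBb×MmLlWwBb grid (16·16=256): MMLLWWBB=1 MMLLWWBb=2 MMLLWWbb=1 MMLLWwBB=2 MMLLWwBb=4 MMLLWwbb=2 MMLLwwBB=1 MMLLwwBb=2 MMLLwwbb=1 MMLlWWBB=2 MMLlWWBb=4 MMLlWWbb=2 MMLlWwBB=4 MMLlWwBb=8 MMLlWwbb=4 MMLlwwBB=2 MMLlwwBb=4 MMLlwwbb=2 MMllWWBB=1 MMllWWBb=2 MMllWWbb=1 MMllWwBB=2 MMllWwBb=4 MMllWwbb=2 MMllwwBB=1 MMllwwBb=2 MMllwwbb=1 MmLLWWBB=2 MmLLWWBb=4 MmLLWWbb=2 MmLLWwBB=4 MmLLWwBb=8 MmLLWwbb=4 MmLLwwBB=2 MmLLwwBb=4 MmLLwwbb=2 MmLlWWBB=4 MmLlWWBb=8 MmLlWWbb=4 MmLlWwBB=8 MmLlWwBb=16 MmLlWwbb=8 MmLlwwBB=4 MmLlwwBb=8 MmLlwwbb=4 MmllWWBB=2 MmllWWBb=4 MmllWWbb=2 MmllWwBB=4 MmllWwBb=8 MmllWwbb=4 MmllwwBB=2 MmllwwBb=4 Mmllwwbb=2 mmLLWWBB=1 mmLLWWBb=2 mmLLWWbb=1 mmLLWwBB=2 mmLLWwBb=4 mmLLWwbb=2 mmLLwwBB=1 mmLLwwBb=2 mmLLwwbb=1 mmLlWWBB=2 mmLlWWBb=4 mmLlWWbb=2 mmLlWwBB=4 mmLlWwBb=8 mmLlWwbb=4 mmLlwwBB=2 mmLlwwBb=4 mmLlwwbb=2 mmllWWBB=1 mmllWWBb=2 mmllWWbb=1 mmllWwBB=2 mmllWwBb=4 mmllWwbb=2 mmllwwBB=1 mmllwwBb=2 mmllwwbb=1
mm ll W_ bb hits 3/256; gcd=1; 3÷1/256÷1 = 3/256

P(mm ll W_ bb) = 3/256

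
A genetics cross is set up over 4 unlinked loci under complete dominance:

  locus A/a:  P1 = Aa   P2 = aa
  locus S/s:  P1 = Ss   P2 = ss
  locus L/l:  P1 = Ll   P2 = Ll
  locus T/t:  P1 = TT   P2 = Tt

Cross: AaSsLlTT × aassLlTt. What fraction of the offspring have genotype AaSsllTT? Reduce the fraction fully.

P(AaSsllTT) = 1/32

AaSsLlTT gametes: ASLT×2, ASlT×2, AsLT×2, AslT×2, aSLT×2, aSlT×2, asLT×2, aslT×2
aassLlTt gametes: asLT×4, asLt×4, aslT×4, aslt×4
AaSsLlTT×aassLlTt grid (16·16=256): AaSsLLTT=8 AaSsLLTt=8 AaSsLlTT=16 AaSsLlTt=16 AaSsllTT=8 AaSsllTt=8 AassLLTT=8 AassLLTt=8 AassLlTT=16 AassLlTt=16 AassllTT=8 AassllTt=8 aaSsLLTT=8 aaSsLLTt=8 aaSsLlTT=16 aaSsLlTt=16 aaSsllTT=8 aaSsllTt=8 aassLLTT=8 aassLLTt=8 aassLlTT=16 aassLlTt=16 aassllTT=8 aassllTt=8
AaSsllTT hits 8/256; gcd=8; 8÷8/256÷8 = 1/32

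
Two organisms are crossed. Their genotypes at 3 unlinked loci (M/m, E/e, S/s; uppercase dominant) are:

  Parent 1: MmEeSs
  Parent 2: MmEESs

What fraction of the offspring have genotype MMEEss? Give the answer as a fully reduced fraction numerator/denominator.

MmEeSs gametes: MES×1, MEs×1, MeS×1, Mes×1, mES×1, mEs×1, meS×1, mes×1
MmEESs gametes: MES×2, MEs×2, mES×2, mEs×2
MmEeSs×MmEESs grid (8·8=64): MMEESS=2 MMEESs=4 MMEEss=2 MMEeSS=2 MMEeSs=4 MMEess=2 MmEESS=4 MmEESs=8 MmEEss=4 MmEeSS=4 MmEeSs=8 MmEess=4 mmEESS=2 mmEESs=4 mmEEss=2 mmEeSS=2 mmEeSs=4 mmEess=2
MMEEss hits 2/64; gcd=2; 2÷2/64÷2 = 1/32

P(MMEEss) = 1/32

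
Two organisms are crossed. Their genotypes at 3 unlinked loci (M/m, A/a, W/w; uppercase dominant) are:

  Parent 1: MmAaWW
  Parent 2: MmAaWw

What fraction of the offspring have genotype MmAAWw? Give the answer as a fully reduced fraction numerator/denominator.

MmAaWW gametes: MAW×2, MaW×2, mAW×2, maW×2
MmAaWw gametes: MAW×1, MAw×1, MaW×1, Maw×1, mAW×1, mAw×1, maW×1, maw×1
MmAaWW×MmAaWw grid (8·8=64): MMAAWW=2 MMAAWw=2 MMAaWW=4 MMAaWw=4 MMaaWW=2 MMaaWw=2 MmAAWW=4 MmAAWw=4 MmAaWW=8 MmAaWw=8 MmaaWW=4 MmaaWw=4 mmAAWW=2 mmAAWw=2 mmAaWW=4 mmAaWw=4 mmaaWW=2 mmaaWw=2
MmAAWw hits 4/64; gcd=4; 4÷4/64÷4 = 1/16

P(MmAAWw) = 1/16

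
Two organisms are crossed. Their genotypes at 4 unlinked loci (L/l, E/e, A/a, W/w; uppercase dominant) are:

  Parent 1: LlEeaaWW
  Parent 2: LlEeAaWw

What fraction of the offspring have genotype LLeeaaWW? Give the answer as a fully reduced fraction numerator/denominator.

P(LLeeaaWW) = 1/64

LlEeaaWW gametes: LEaW×4, LeaW×4, lEaW×4, leaW×4
LlEeAaWw gametes: LEAW×1, LEAw×1, LEaW×1, LEaw×1, LeAW×1, LeAw×1, LeaW×1, Leaw×1, lEAW×1, lEAw×1, lEaW×1, lEaw×1, leAW×1, leAw×1, leaW×1, leaw×1
LlEeaaWW×LlEeAaWw grid (16·16=256): LLEEAaWW=4 LLEEAaWw=4 LLEEaaWW=4 LLEEaaWw=4 LLEeAaWW=8 LLEeAaWw=8 LLEeaaWW=8 LLEeaaWw=8 LLeeAaWW=4 LLeeAaWw=4 LLeeaaWW=4 LLeeaaWw=4 LlEEAaWW=8 LlEEAaWw=8 LlEEaaWW=8 LlEEaaWw=8 LlEeAaWW=16 LlEeAaWw=16 LlEeaaWW=16 LlEeaaWw=16 LleeAaWW=8 LleeAaWw=8 LleeaaWW=8 LleeaaWw=8 llEEAaWW=4 llEEAaWw=4 llEEaaWW=4 llEEaaWw=4 llEeAaWW=8 llEeAaWw=8 llEeaaWW=8 llEeaaWw=8 lleeAaWW=4 lleeAaWw=4 lleeaaWW=4 lleeaaWw=4
LLeeaaWW hits 4/256; gcd=4; 4÷4/256÷4 = 1/64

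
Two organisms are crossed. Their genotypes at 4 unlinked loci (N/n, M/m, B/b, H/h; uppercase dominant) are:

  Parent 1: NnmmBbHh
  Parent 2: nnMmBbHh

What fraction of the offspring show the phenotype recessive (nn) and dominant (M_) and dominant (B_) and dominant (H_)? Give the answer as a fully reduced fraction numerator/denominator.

NnmmBbHh gametes: NmBH×2, NmBh×2, NmbH×2, Nmbh×2, nmBH×2, nmBh×2, nmbH×2, nmbh×2
nnMmBbHh gametes: nMBH×2, nMBh×2, nMbH×2, nMbh×2, nmBH×2, nmBh×2, nmbH×2, nmbh×2
NnmmBbHh×nnMmBbHh grid (16·16=256): NnMmBBHH=4 NnMmBBHh=8 NnMmBBhh=4 NnMmBbHH=8 NnMmBbHh=16 NnMmBbhh=8 NnMmbbHH=4 NnMmbbHh=8 NnMmbbhh=4 NnmmBBHH=4 NnmmBBHh=8 NnmmBBhh=4 NnmmBbHH=8 NnmmBbHh=16 NnmmBbhh=8 NnmmbbHH=4 NnmmbbHh=8 Nnmmbbhh=4 nnMmBBHH=4 nnMmBBHh=8 nnMmBBhh=4 nnMmBbHH=8 nnMmBbHh=16 nnMmBbhh=8 nnMmbbHH=4 nnMmbbHh=8 nnMmbbhh=4 nnmmBBHH=4 nnmmBBHh=8 nnmmBBhh=4 nnmmBbHH=8 nnmmBbHh=16 nnmmBbhh=8 nnmmbbHH=4 nnmmbbHh=8 nnmmbbhh=4
nn M_ B_ H_ hits 36/256; gcd=4; 36÷4/256÷4 = 9/64

P(nn M_ B_ H_) = 9/64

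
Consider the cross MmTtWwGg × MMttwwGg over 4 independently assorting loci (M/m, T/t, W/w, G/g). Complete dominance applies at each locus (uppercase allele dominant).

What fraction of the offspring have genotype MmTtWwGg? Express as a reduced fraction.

MmTtWwGg gametes: MTWG×1, MTWg×1, MTwG×1, MTwg×1, MtWG×1, MtWg×1, MtwG×1, Mtwg×1, mTWG×1, mTWg×1, mTwG×1, mTwg×1, mtWG×1, mtWg×1, mtwG×1, mtwg×1
MMttwwGg gametes: MtwG×8, Mtwg×8
MmTtWwGg×MMttwwGg grid (16·16=256): MMTtWwGG=8 MMTtWwGg=16 MMTtWwgg=8 MMTtwwGG=8 MMTtwwGg=16 MMTtwwgg=8 MMttWwGG=8 MMttWwGg=16 MMttWwgg=8 MMttwwGG=8 MMttwwGg=16 MMttwwgg=8 MmTtWwGG=8 MmTtWwGg=16 MmTtWwgg=8 MmTtwwGG=8 MmTtwwGg=16 MmTtwwgg=8 MmttWwGG=8 MmttWwGg=16 MmttWwgg=8 MmttwwGG=8 MmttwwGg=16 Mmttwwgg=8
MmTtWwGg hits 16/256; gcd=16; 16÷16/256÷16 = 1/16

P(MmTtWwGg) = 1/16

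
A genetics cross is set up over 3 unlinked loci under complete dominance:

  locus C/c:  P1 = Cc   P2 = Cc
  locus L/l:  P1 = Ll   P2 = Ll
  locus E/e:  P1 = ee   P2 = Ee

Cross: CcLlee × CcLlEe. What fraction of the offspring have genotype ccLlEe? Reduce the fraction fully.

CcLlee gametes: CLe×2, Cle×2, cLe×2, cle×2
CcLlEe gametes: CLE×1, CLe×1, ClE×1, Cle×1, cLE×1, cLe×1, clE×1, cle×1
CcLlee×CcLlEe grid (8·8=64): CCLLEe=2 CCLLee=2 CCLlEe=4 CCLlee=4 CCllEe=2 CCllee=2 CcLLEe=4 CcLLee=4 CcLlEe=8 CcLlee=8 CcllEe=4 Ccllee=4 ccLLEe=2 ccLLee=2 ccLlEe=4 ccLlee=4 ccllEe=2 ccllee=2
ccLlEe hits 4/64; gcd=4; 4÷4/64÷4 = 1/16

P(ccLlEe) = 1/16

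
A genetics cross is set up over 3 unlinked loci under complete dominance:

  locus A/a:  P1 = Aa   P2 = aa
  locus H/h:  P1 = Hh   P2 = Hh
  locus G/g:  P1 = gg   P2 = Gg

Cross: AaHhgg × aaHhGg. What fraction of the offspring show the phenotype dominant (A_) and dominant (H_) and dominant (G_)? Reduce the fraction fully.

P(A_ H_ G_) = 3/16

AaHhgg gametes: AHg×2, Ahg×2, aHg×2, ahg×2
aaHhGg gametes: aHG×2, aHg×2, ahG×2, ahg×2
AaHhgg×aaHhGg grid (8·8=64): AaHHGg=4 AaHHgg=4 AaHhGg=8 AaHhgg=8 AahhGg=4 Aahhgg=4 aaHHGg=4 aaHHgg=4 aaHhGg=8 aaHhgg=8 aahhGg=4 aahhgg=4
A_ H_ G_ hits 12/64; gcd=4; 12÷4/64÷4 = 3/16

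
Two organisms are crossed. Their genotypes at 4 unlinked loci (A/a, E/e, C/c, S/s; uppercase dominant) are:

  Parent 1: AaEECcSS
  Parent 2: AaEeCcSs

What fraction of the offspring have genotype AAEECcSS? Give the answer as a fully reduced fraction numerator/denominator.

AaEECcSS gametes: AECS×4, AEcS×4, aECS×4, aEcS×4
AaEeCcSs gametes: AECS×1, AECs×1, AEcS×1, AEcs×1, AeCS×1, AeCs×1, AecS×1, Aecs×1, aECS×1, aECs×1, aEcS×1, aEcs×1, aeCS×1, aeCs×1, aecS×1, aecs×1
AaEECcSS×AaEeCcSs grid (16·16=256): AAEECCSS=4 AAEECCSs=4 AAEECcSS=8 AAEECcSs=8 AAEEccSS=4 AAEEccSs=4 AAEeCCSS=4 AAEeCCSs=4 AAEeCcSS=8 AAEeCcSs=8 AAEeccSS=4 AAEeccSs=4 AaEECCSS=8 AaEECCSs=8 AaEECcSS=16 AaEECcSs=16 AaEEccSS=8 AaEEccSs=8 AaEeCCSS=8 AaEeCCSs=8 AaEeCcSS=16 AaEeCcSs=16 AaEeccSS=8 AaEeccSs=8 aaEECCSS=4 aaEECCSs=4 aaEECcSS=8 aaEECcSs=8 aaEEccSS=4 aaEEccSs=4 aaEeCCSS=4 aaEeCCSs=4 aaEeCcSS=8 aaEeCcSs=8 aaEeccSS=4 aaEeccSs=4
AAEECcSS hits 8/256; gcd=8; 8÷8/256÷8 = 1/32

P(AAEECcSS) = 1/32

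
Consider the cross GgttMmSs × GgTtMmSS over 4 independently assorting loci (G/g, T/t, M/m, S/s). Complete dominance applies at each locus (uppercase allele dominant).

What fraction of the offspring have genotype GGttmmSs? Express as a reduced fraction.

GgttMmSs gametes: GtMS×2, GtMs×2, GtmS×2, Gtms×2, gtMS×2, gtMs×2, gtmS×2, gtms×2
GgTtMmSS gametes: GTMS×2, GTmS×2, GtMS×2, GtmS×2, gTMS×2, gTmS×2, gtMS×2, gtmS×2
GgttMmSs×GgTtMmSS grid (16·16=256): GGTtMMSS=4 GGTtMMSs=4 GGTtMmSS=8 GGTtMmSs=8 GGTtmmSS=4 GGTtmmSs=4 GGttMMSS=4 GGttMMSs=4 GGttMmSS=8 GGttMmSs=8 GGttmmSS=4 GGttmmSs=4 GgTtMMSS=8 GgTtMMSs=8 GgTtMmSS=16 GgTtMmSs=16 GgTtmmSS=8 GgTtmmSs=8 GgttMMSS=8 GgttMMSs=8 GgttMmSS=16 GgttMmSs=16 GgttmmSS=8 GgttmmSs=8 ggTtMMSS=4 ggTtMMSs=4 ggTtMmSS=8 ggTtMmSs=8 ggTtmmSS=4 ggTtmmSs=4 ggttMMSS=4 ggttMMSs=4 ggttMmSS=8 ggttMmSs=8 ggttmmSS=4 ggttmmSs=4
GGttmmSs hits 4/256; gcd=4; 4÷4/256÷4 = 1/64

P(GGttmmSs) = 1/64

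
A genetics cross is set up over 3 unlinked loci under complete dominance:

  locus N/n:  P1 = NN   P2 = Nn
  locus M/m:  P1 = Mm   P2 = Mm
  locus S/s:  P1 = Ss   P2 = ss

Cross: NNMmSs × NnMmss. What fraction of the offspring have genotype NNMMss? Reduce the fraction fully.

NNMmSs gametes: NMS×2, NMs×2, NmS×2, Nms×2
NnMmss gametes: NMs×2, Nms×2, nMs×2, nms×2
NNMmSs×NnMmss grid (8·8=64): NNMMSs=4 NNMMss=4 NNMmSs=8 NNMmss=8 NNmmSs=4 NNmmss=4 NnMMSs=4 NnMMss=4 NnMmSs=8 NnMmss=8 NnmmSs=4 Nnmmss=4
NNMMss hits 4/64; gcd=4; 4÷4/64÷4 = 1/16

P(NNMMss) = 1/16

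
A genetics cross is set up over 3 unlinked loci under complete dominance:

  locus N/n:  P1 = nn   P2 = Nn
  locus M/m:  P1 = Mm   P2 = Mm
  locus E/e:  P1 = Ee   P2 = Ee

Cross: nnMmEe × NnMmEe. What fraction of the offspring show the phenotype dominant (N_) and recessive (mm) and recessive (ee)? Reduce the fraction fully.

P(N_ mm ee) = 1/32

nnMmEe gametes: nME×2, nMe×2, nmE×2, nme×2
NnMmEe gametes: NME×1, NMe×1, NmE×1, Nme×1, nME×1, nMe×1, nmE×1, nme×1
nnMmEe×NnMmEe grid (8·8=64): NnMMEE=2 NnMMEe=4 NnMMee=2 NnMmEE=4 NnMmEe=8 NnMmee=4 NnmmEE=2 NnmmEe=4 Nnmmee=2 nnMMEE=2 nnMMEe=4 nnMMee=2 nnMmEE=4 nnMmEe=8 nnMmee=4 nnmmEE=2 nnmmEe=4 nnmmee=2
N_ mm ee hits 2/64; gcd=2; 2÷2/64÷2 = 1/32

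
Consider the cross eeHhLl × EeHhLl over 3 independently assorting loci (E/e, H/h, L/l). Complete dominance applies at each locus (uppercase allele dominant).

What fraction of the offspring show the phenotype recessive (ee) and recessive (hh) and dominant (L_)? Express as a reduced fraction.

P(ee hh L_) = 3/32

eeHhLl gametes: eHL×2, eHl×2, ehL×2, ehl×2
EeHhLl gametes: EHL×1, EHl×1, EhL×1, Ehl×1, eHL×1, eHl×1, ehL×1, ehl×1
eeHhLl×EeHhLl grid (8·8=64): EeHHLL=2 EeHHLl=4 EeHHll=2 EeHhLL=4 EeHhLl=8 EeHhll=4 EehhLL=2 EehhLl=4 Eehhll=2 eeHHLL=2 eeHHLl=4 eeHHll=2 eeHhLL=4 eeHhLl=8 eeHhll=4 eehhLL=2 eehhLl=4 eehhll=2
ee hh L_ hits 6/64; gcd=2; 6÷2/64÷2 = 3/32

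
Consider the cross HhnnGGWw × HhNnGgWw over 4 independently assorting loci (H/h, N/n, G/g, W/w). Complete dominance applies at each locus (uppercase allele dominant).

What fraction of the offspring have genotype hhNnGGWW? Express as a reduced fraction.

P(hhNnGGWW) = 1/64

HhnnGGWw gametes: HnGW×4, HnGw×4, hnGW×4, hnGw×4
HhNnGgWw gametes: HNGW×1, HNGw×1, HNgW×1, HNgw×1, HnGW×1, HnGw×1, HngW×1, Hngw×1, hNGW×1, hNGw×1, hNgW×1, hNgw×1, hnGW×1, hnGw×1, hngW×1, hngw×1
HhnnGGWw×HhNnGgWw grid (16·16=256): HHNnGGWW=4 HHNnGGWw=8 HHNnGGww=4 HHNnGgWW=4 HHNnGgWw=8 HHNnGgww=4 HHnnGGWW=4 HHnnGGWw=8 HHnnGGww=4 HHnnGgWW=4 HHnnGgWw=8 HHnnGgww=4 HhNnGGWW=8 HhNnGGWw=16 HhNnGGww=8 HhNnGgWW=8 HhNnGgWw=16 HhNnGgww=8 HhnnGGWW=8 HhnnGGWw=16 HhnnGGww=8 HhnnGgWW=8 HhnnGgWw=16 HhnnGgww=8 hhNnGGWW=4 hhNnGGWw=8 hhNnGGww=4 hhNnGgWW=4 hhNnGgWw=8 hhNnGgww=4 hhnnGGWW=4 hhnnGGWw=8 hhnnGGww=4 hhnnGgWW=4 hhnnGgWw=8 hhnnGgww=4
hhNnGGWW hits 4/256; gcd=4; 4÷4/256÷4 = 1/64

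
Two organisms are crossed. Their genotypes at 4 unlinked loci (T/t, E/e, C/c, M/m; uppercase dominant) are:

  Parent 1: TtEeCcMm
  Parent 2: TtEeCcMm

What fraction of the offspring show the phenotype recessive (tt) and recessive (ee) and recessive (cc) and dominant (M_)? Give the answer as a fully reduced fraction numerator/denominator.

P(tt ee cc M_) = 3/256

TtEeCcMm gametes: TECM×1, TECm×1, TEcM×1, TEcm×1, TeCM×1, TeCm×1, TecM×1, Tecm×1, tECM×1, tECm×1, tEcM×1, tEcm×1, teCM×1, teCm×1, tecM×1, tecm×1
TtEeCcMm gametes: TECM×1, TECm×1, TEcM×1, TEcm×1, TeCM×1, TeCm×1, TecM×1, Tecm×1, tECM×1, tECm×1, tEcM×1, tEcm×1, teCM×1, teCm×1, tecM×1, tecm×1
TtEeCcMm×TtEeCcMm grid (16·16=256): TTEECCMM=1 TTEECCMm=2 TTEECCmm=1 TTEECcMM=2 TTEECcMm=4 TTEECcmm=2 TTEEccMM=1 TTEEccMm=2 TTEEccmm=1 TTEeCCMM=2 TTEeCCMm=4 TTEeCCmm=2 TTEeCcMM=4 TTEeCcMm=8 TTEeCcmm=4 TTEeccMM=2 TTEeccMm=4 TTEeccmm=2 TTeeCCMM=1 TTeeCCMm=2 TTeeCCmm=1 TTeeCcMM=2 TTeeCcMm=4 TTeeCcmm=2 TTeeccMM=1 TTeeccMm=2 TTeeccmm=1 TtEECCMM=2 TtEECCMm=4 TtEECCmm=2 TtEECcMM=4 TtEECcMm=8 TtEECcmm=4 TtEEccMM=2 TtEEccMm=4 TtEEccmm=2 TtEeCCMM=4 TtEeCCMm=8 TtEeCCmm=4 TtEeCcMM=8 TtEeCcMm=16 TtEeCcmm=8 TtEeccMM=4 TtEeccMm=8 TtEeccmm=4 TteeCCMM=2 TteeCCMm=4 TteeCCmm=2 TteeCcMM=4 TteeCcMm=8 TteeCcmm=4 TteeccMM=2 TteeccMm=4 Tteeccmm=2 ttEECCMM=1 ttEECCMm=2 ttEECCmm=1 ttEECcMM=2 ttEECcMm=4 ttEECcmm=2 ttEEccMM=1 ttEEccMm=2 ttEEccmm=1 ttEeCCMM=2 ttEeCCMm=4 ttEeCCmm=2 ttEeCcMM=4 ttEeCcMm=8 ttEeCcmm=4 ttEeccMM=2 ttEeccMm=4 ttEeccmm=2 tteeCCMM=1 tteeCCMm=2 tteeCCmm=1 tteeCcMM=2 tteeCcMm=4 tteeCcmm=2 tteeccMM=1 tteeccMm=2 tteeccmm=1
tt ee cc M_ hits 3/256; gcd=1; 3÷1/256÷1 = 3/256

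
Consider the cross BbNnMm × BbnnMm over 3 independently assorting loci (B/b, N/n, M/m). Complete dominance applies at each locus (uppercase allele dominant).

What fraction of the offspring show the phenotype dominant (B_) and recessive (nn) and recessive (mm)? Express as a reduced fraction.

BbNnMm gametes: BNM×1, BNm×1, BnM×1, Bnm×1, bNM×1, bNm×1, bnM×1, bnm×1
BbnnMm gametes: BnM×2, Bnm×2, bnM×2, bnm×2
BbNnMm×BbnnMm grid (8·8=64): BBNnMM=2 BBNnMm=4 BBNnmm=2 BBnnMM=2 BBnnMm=4 BBnnmm=2 BbNnMM=4 BbNnMm=8 BbNnmm=4 BbnnMM=4 BbnnMm=8 Bbnnmm=4 bbNnMM=2 bbNnMm=4 bbNnmm=2 bbnnMM=2 bbnnMm=4 bbnnmm=2
B_ nn mm hits 6/64; gcd=2; 6÷2/64÷2 = 3/32

P(B_ nn mm) = 3/32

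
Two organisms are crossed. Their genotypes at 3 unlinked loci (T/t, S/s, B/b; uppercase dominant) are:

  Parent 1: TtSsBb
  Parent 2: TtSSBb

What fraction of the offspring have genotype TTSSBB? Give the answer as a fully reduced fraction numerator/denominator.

P(TTSSBB) = 1/32

TtSsBb gametes: TSB×1, TSb×1, TsB×1, Tsb×1, tSB×1, tSb×1, tsB×1, tsb×1
TtSSBb gametes: TSB×2, TSb×2, tSB×2, tSb×2
TtSsBb×TtSSBb grid (8·8=64): TTSSBB=2 TTSSBb=4 TTSSbb=2 TTSsBB=2 TTSsBb=4 TTSsbb=2 TtSSBB=4 TtSSBb=8 TtSSbb=4 TtSsBB=4 TtSsBb=8 TtSsbb=4 ttSSBB=2 ttSSBb=4 ttSSbb=2 ttSsBB=2 ttSsBb=4 ttSsbb=2
TTSSBB hits 2/64; gcd=2; 2÷2/64÷2 = 1/32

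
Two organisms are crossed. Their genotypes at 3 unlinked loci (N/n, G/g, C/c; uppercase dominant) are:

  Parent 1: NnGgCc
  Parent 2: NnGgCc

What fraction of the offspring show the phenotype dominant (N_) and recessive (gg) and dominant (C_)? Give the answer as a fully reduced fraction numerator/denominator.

NnGgCc gametes: NGC×1, NGc×1, NgC×1, Ngc×1, nGC×1, nGc×1, ngC×1, ngc×1
NnGgCc gametes: NGC×1, NGc×1, NgC×1, Ngc×1, nGC×1, nGc×1, ngC×1, ngc×1
NnGgCc×NnGgCc grid (8·8=64): NNGGCC=1 NNGGCc=2 NNGGcc=1 NNGgCC=2 NNGgCc=4 NNGgcc=2 NNggCC=1 NNggCc=2 NNggcc=1 NnGGCC=2 NnGGCc=4 NnGGcc=2 NnGgCC=4 NnGgCc=8 NnGgcc=4 NnggCC=2 NnggCc=4 Nnggcc=2 nnGGCC=1 nnGGCc=2 nnGGcc=1 nnGgCC=2 nnGgCc=4 nnGgcc=2 nnggCC=1 nnggCc=2 nnggcc=1
N_ gg C_ hits 9/64; gcd=1; 9÷1/64÷1 = 9/64

P(N_ gg C_) = 9/64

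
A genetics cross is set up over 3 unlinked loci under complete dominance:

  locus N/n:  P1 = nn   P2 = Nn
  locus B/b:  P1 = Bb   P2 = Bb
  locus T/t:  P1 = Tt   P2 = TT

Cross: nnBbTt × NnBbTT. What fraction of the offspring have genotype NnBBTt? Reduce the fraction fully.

nnBbTt gametes: nBT×2, nBt×2, nbT×2, nbt×2
NnBbTT gametes: NBT×2, NbT×2, nBT×2, nbT×2
nnBbTt×NnBbTT grid (8·8=64): NnBBTT=4 NnBBTt=4 NnBbTT=8 NnBbTt=8 NnbbTT=4 NnbbTt=4 nnBBTT=4 nnBBTt=4 nnBbTT=8 nnBbTt=8 nnbbTT=4 nnbbTt=4
NnBBTt hits 4/64; gcd=4; 4÷4/64÷4 = 1/16

P(NnBBTt) = 1/16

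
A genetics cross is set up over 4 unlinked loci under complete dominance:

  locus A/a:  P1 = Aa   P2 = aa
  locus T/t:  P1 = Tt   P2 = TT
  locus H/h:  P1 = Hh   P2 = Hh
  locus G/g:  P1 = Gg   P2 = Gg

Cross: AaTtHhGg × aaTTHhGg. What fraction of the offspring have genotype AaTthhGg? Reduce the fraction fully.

P(AaTthhGg) = 1/32

AaTtHhGg gametes: ATHG×1, ATHg×1, AThG×1, AThg×1, AtHG×1, AtHg×1, AthG×1, Athg×1, aTHG×1, aTHg×1, aThG×1, aThg×1, atHG×1, atHg×1, athG×1, athg×1
aaTTHhGg gametes: aTHG×4, aTHg×4, aThG×4, aThg×4
AaTtHhGg×aaTTHhGg grid (16·16=256): AaTTHHGG=4 AaTTHHGg=8 AaTTHHgg=4 AaTTHhGG=8 AaTTHhGg=16 AaTTHhgg=8 AaTThhGG=4 AaTThhGg=8 AaTThhgg=4 AaTtHHGG=4 AaTtHHGg=8 AaTtHHgg=4 AaTtHhGG=8 AaTtHhGg=16 AaTtHhgg=8 AaTthhGG=4 AaTthhGg=8 AaTthhgg=4 aaTTHHGG=4 aaTTHHGg=8 aaTTHHgg=4 aaTTHhGG=8 aaTTHhGg=16 aaTTHhgg=8 aaTThhGG=4 aaTThhGg=8 aaTThhgg=4 aaTtHHGG=4 aaTtHHGg=8 aaTtHHgg=4 aaTtHhGG=8 aaTtHhGg=16 aaTtHhgg=8 aaTthhGG=4 aaTthhGg=8 aaTthhgg=4
AaTthhGg hits 8/256; gcd=8; 8÷8/256÷8 = 1/32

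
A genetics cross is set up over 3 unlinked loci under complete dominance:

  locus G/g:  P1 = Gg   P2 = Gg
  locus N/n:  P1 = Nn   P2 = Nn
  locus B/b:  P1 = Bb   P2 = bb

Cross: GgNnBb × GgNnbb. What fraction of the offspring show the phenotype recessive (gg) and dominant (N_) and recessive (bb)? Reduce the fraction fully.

GgNnBb gametes: GNB×1, GNb×1, GnB×1, Gnb×1, gNB×1, gNb×1, gnB×1, gnb×1
GgNnbb gametes: GNb×2, Gnb×2, gNb×2, gnb×2
GgNnBb×GgNnbb grid (8·8=64): GGNNBb=2 GGNNbb=2 GGNnBb=4 GGNnbb=4 GGnnBb=2 GGnnbb=2 GgNNBb=4 GgNNbb=4 GgNnBb=8 GgNnbb=8 GgnnBb=4 Ggnnbb=4 ggNNBb=2 ggNNbb=2 ggNnBb=4 ggNnbb=4 ggnnBb=2 ggnnbb=2
gg N_ bb hits 6/64; gcd=2; 6÷2/64÷2 = 3/32

P(gg N_ bb) = 3/32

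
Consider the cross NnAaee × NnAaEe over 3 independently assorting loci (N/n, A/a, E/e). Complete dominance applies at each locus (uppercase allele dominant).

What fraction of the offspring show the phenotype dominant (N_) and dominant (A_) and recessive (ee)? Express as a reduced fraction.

NnAaee gametes: NAe×2, Nae×2, nAe×2, nae×2
NnAaEe gametes: NAE×1, NAe×1, NaE×1, Nae×1, nAE×1, nAe×1, naE×1, nae×1
NnAaee×NnAaEe grid (8·8=64): NNAAEe=2 NNAAee=2 NNAaEe=4 NNAaee=4 NNaaEe=2 NNaaee=2 NnAAEe=4 NnAAee=4 NnAaEe=8 NnAaee=8 NnaaEe=4 Nnaaee=4 nnAAEe=2 nnAAee=2 nnAaEe=4 nnAaee=4 nnaaEe=2 nnaaee=2
N_ A_ ee hits 18/64; gcd=2; 18÷2/64÷2 = 9/32

P(N_ A_ ee) = 9/32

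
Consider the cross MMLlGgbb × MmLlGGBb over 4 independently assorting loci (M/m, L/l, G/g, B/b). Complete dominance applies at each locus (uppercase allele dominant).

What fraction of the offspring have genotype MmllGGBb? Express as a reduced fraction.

MMLlGgbb gametes: MLGb×4, MLgb×4, MlGb×4, Mlgb×4
MmLlGGBb gametes: MLGB×2, MLGb×2, MlGB×2, MlGb×2, mLGB×2, mLGb×2, mlGB×2, mlGb×2
MMLlGgbb×MmLlGGBb grid (16·16=256): MMLLGGBb=8 MMLLGGbb=8 MMLLGgBb=8 MMLLGgbb=8 MMLlGGBb=16 MMLlGGbb=16 MMLlGgBb=16 MMLlGgbb=16 MMllGGBb=8 MMllGGbb=8 MMllGgBb=8 MMllGgbb=8 MmLLGGBb=8 MmLLGGbb=8 MmLLGgBb=8 MmLLGgbb=8 MmLlGGBb=16 MmLlGGbb=16 MmLlGgBb=16 MmLlGgbb=16 MmllGGBb=8 MmllGGbb=8 MmllGgBb=8 MmllGgbb=8
MmllGGBb hits 8/256; gcd=8; 8÷8/256÷8 = 1/32

P(MmllGGBb) = 1/32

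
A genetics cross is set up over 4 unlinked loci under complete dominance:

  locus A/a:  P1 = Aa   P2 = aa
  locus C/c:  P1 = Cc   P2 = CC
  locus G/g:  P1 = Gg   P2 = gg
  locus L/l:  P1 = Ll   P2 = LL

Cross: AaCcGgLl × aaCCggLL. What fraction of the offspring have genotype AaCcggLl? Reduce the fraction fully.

AaCcGgLl gametes: ACGL×1, ACGl×1, ACgL×1, ACgl×1, AcGL×1, AcGl×1, AcgL×1, Acgl×1, aCGL×1, aCGl×1, aCgL×1, aCgl×1, acGL×1, acGl×1, acgL×1, acgl×1
aaCCggLL gametes: aCgL×16
AaCcGgLl×aaCCggLL grid (16·16=256): AaCCGgLL=16 AaCCGgLl=16 AaCCggLL=16 AaCCggLl=16 AaCcGgLL=16 AaCcGgLl=16 AaCcggLL=16 AaCcggLl=16 aaCCGgLL=16 aaCCGgLl=16 aaCCggLL=16 aaCCggLl=16 aaCcGgLL=16 aaCcGgLl=16 aaCcggLL=16 aaCcggLl=16
AaCcggLl hits 16/256; gcd=16; 16÷16/256÷16 = 1/16

P(AaCcggLl) = 1/16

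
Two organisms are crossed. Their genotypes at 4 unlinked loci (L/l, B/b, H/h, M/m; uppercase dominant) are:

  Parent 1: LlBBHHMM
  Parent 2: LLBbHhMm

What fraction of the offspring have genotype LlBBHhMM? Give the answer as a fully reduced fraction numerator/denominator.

P(LlBBHhMM) = 1/16

LlBBHHMM gametes: LBHM×8, lBHM×8
LLBbHhMm gametes: LBHM×2, LBHm×2, LBhM×2, LBhm×2, LbHM×2, LbHm×2, LbhM×2, Lbhm×2
LlBBHHMM×LLBbHhMm grid (16·16=256): LLBBHHMM=16 LLBBHHMm=16 LLBBHhMM=16 LLBBHhMm=16 LLBbHHMM=16 LLBbHHMm=16 LLBbHhMM=16 LLBbHhMm=16 LlBBHHMM=16 LlBBHHMm=16 LlBBHhMM=16 LlBBHhMm=16 LlBbHHMM=16 LlBbHHMm=16 LlBbHhMM=16 LlBbHhMm=16
LlBBHhMM hits 16/256; gcd=16; 16÷16/256÷16 = 1/16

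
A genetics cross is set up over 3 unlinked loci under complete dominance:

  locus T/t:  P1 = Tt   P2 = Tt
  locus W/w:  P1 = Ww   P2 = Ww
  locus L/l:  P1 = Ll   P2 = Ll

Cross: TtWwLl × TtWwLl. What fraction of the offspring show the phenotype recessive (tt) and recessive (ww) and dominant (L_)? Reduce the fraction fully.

TtWwLl gametes: TWL×1, TWl×1, TwL×1, Twl×1, tWL×1, tWl×1, twL×1, twl×1
TtWwLl gametes: TWL×1, TWl×1, TwL×1, Twl×1, tWL×1, tWl×1, twL×1, twl×1
TtWwLl×TtWwLl grid (8·8=64): TTWWLL=1 TTWWLl=2 TTWWll=1 TTWwLL=2 TTWwLl=4 TTWwll=2 TTwwLL=1 TTwwLl=2 TTwwll=1 TtWWLL=2 TtWWLl=4 TtWWll=2 TtWwLL=4 TtWwLl=8 TtWwll=4 TtwwLL=2 TtwwLl=4 Ttwwll=2 ttWWLL=1 ttWWLl=2 ttWWll=1 ttWwLL=2 ttWwLl=4 ttWwll=2 ttwwLL=1 ttwwLl=2 ttwwll=1
tt ww L_ hits 3/64; gcd=1; 3÷1/64÷1 = 3/64

P(tt ww L_) = 3/64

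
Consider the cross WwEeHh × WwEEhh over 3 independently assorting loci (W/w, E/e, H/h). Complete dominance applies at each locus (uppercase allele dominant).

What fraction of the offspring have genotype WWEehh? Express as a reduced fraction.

WwEeHh gametes: WEH×1, WEh×1, WeH×1, Weh×1, wEH×1, wEh×1, weH×1, weh×1
WwEEhh gametes: WEh×4, wEh×4
WwEeHh×WwEEhh grid (8·8=64): WWEEHh=4 WWEEhh=4 WWEeHh=4 WWEehh=4 WwEEHh=8 WwEEhh=8 WwEeHh=8 WwEehh=8 wwEEHh=4 wwEEhh=4 wwEeHh=4 wwEehh=4
WWEehh hits 4/64; gcd=4; 4÷4/64÷4 = 1/16

P(WWEehh) = 1/16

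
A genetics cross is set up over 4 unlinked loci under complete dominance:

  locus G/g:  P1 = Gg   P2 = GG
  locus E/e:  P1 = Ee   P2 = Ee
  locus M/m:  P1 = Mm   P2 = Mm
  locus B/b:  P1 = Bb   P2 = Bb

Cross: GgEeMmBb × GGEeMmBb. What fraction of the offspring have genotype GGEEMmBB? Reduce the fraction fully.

P(GGEEMmBB) = 1/64

GgEeMmBb gametes: GEMB×1, GEMb×1, GEmB×1, GEmb×1, GeMB×1, GeMb×1, GemB×1, Gemb×1, gEMB×1, gEMb×1, gEmB×1, gEmb×1, geMB×1, geMb×1, gemB×1, gemb×1
GGEeMmBb gametes: GEMB×2, GEMb×2, GEmB×2, GEmb×2, GeMB×2, GeMb×2, GemB×2, Gemb×2
GgEeMmBb×GGEeMmBb grid (16·16=256): GGEEMMBB=2 GGEEMMBb=4 GGEEMMbb=2 GGEEMmBB=4 GGEEMmBb=8 GGEEMmbb=4 GGEEmmBB=2 GGEEmmBb=4 GGEEmmbb=2 GGEeMMBB=4 GGEeMMBb=8 GGEeMMbb=4 GGEeMmBB=8 GGEeMmBb=16 GGEeMmbb=8 GGEemmBB=4 GGEemmBb=8 GGEemmbb=4 GGeeMMBB=2 GGeeMMBb=4 GGeeMMbb=2 GGeeMmBB=4 GGeeMmBb=8 GGeeMmbb=4 GGeemmBB=2 GGeemmBb=4 GGeemmbb=2 GgEEMMBB=2 GgEEMMBb=4 GgEEMMbb=2 GgEEMmBB=4 GgEEMmBb=8 GgEEMmbb=4 GgEEmmBB=2 GgEEmmBb=4 GgEEmmbb=2 GgEeMMBB=4 GgEeMMBb=8 GgEeMMbb=4 GgEeMmBB=8 GgEeMmBb=16 GgEeMmbb=8 GgEemmBB=4 GgEemmBb=8 GgEemmbb=4 GgeeMMBB=2 GgeeMMBb=4 GgeeMMbb=2 GgeeMmBB=4 GgeeMmBb=8 GgeeMmbb=4 GgeemmBB=2 GgeemmBb=4 Ggeemmbb=2
GGEEMmBB hits 4/256; gcd=4; 4÷4/256÷4 = 1/64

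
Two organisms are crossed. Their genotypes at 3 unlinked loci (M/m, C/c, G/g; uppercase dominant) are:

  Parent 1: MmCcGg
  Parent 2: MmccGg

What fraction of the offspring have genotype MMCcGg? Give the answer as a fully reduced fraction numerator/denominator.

P(MMCcGg) = 1/16

MmCcGg gametes: MCG×1, MCg×1, McG×1, Mcg×1, mCG×1, mCg×1, mcG×1, mcg×1
MmccGg gametes: McG×2, Mcg×2, mcG×2, mcg×2
MmCcGg×MmccGg grid (8·8=64): MMCcGG=2 MMCcGg=4 MMCcgg=2 MMccGG=2 MMccGg=4 MMccgg=2 MmCcGG=4 MmCcGg=8 MmCcgg=4 MmccGG=4 MmccGg=8 Mmccgg=4 mmCcGG=2 mmCcGg=4 mmCcgg=2 mmccGG=2 mmccGg=4 mmccgg=2
MMCcGg hits 4/64; gcd=4; 4÷4/64÷4 = 1/16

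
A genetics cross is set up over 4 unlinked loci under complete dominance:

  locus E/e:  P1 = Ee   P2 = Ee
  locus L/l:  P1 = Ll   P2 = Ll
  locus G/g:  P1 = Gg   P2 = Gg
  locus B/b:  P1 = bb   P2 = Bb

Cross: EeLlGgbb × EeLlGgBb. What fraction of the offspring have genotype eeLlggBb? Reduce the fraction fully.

P(eeLlggBb) = 1/64

EeLlGgbb gametes: ELGb×2, ELgb×2, ElGb×2, Elgb×2, eLGb×2, eLgb×2, elGb×2, elgb×2
EeLlGgBb gametes: ELGB×1, ELGb×1, ELgB×1, ELgb×1, ElGB×1, ElGb×1, ElgB×1, Elgb×1, eLGB×1, eLGb×1, eLgB×1, eLgb×1, elGB×1, elGb×1, elgB×1, elgb×1
EeLlGgbb×EeLlGgBb grid (16·16=256): EELLGGBb=2 EELLGGbb=2 EELLGgBb=4 EELLGgbb=4 EELLggBb=2 EELLggbb=2 EELlGGBb=4 EELlGGbb=4 EELlGgBb=8 EELlGgbb=8 EELlggBb=4 EELlggbb=4 EEllGGBb=2 EEllGGbb=2 EEllGgBb=4 EEllGgbb=4 EEllggBb=2 EEllggbb=2 EeLLGGBb=4 EeLLGGbb=4 EeLLGgBb=8 EeLLGgbb=8 EeLLggBb=4 EeLLggbb=4 EeLlGGBb=8 EeLlGGbb=8 EeLlGgBb=16 EeLlGgbb=16 EeLlggBb=8 EeLlggbb=8 EellGGBb=4 EellGGbb=4 EellGgBb=8 EellGgbb=8 EellggBb=4 Eellggbb=4 eeLLGGBb=2 eeLLGGbb=2 eeLLGgBb=4 eeLLGgbb=4 eeLLggBb=2 eeLLggbb=2 eeLlGGBb=4 eeLlGGbb=4 eeLlGgBb=8 eeLlGgbb=8 eeLlggBb=4 eeLlggbb=4 eellGGBb=2 eellGGbb=2 eellGgBb=4 eellGgbb=4 eellggBb=2 eellggbb=2
eeLlggBb hits 4/256; gcd=4; 4÷4/256÷4 = 1/64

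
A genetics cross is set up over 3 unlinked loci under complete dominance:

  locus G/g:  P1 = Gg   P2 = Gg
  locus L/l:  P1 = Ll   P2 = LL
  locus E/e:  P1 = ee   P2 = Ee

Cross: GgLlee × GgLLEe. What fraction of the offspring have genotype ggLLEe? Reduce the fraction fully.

GgLlee gametes: GLe×2, Gle×2, gLe×2, gle×2
GgLLEe gametes: GLE×2, GLe×2, gLE×2, gLe×2
GgLlee×GgLLEe grid (8·8=64): GGLLEe=4 GGLLee=4 GGLlEe=4 GGLlee=4 GgLLEe=8 GgLLee=8 GgLlEe=8 GgLlee=8 ggLLEe=4 ggLLee=4 ggLlEe=4 ggLlee=4
ggLLEe hits 4/64; gcd=4; 4÷4/64÷4 = 1/16

P(ggLLEe) = 1/16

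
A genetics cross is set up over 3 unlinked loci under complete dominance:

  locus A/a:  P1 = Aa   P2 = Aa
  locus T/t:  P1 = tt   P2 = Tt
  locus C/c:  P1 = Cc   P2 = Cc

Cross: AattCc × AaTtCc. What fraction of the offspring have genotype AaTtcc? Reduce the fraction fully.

AattCc gametes: AtC×2, Atc×2, atC×2, atc×2
AaTtCc gametes: ATC×1, ATc×1, AtC×1, Atc×1, aTC×1, aTc×1, atC×1, atc×1
AattCc×AaTtCc grid (8·8=64): AATtCC=2 AATtCc=4 AATtcc=2 AAttCC=2 AAttCc=4 AAttcc=2 AaTtCC=4 AaTtCc=8 AaTtcc=4 AattCC=4 AattCc=8 Aattcc=4 aaTtCC=2 aaTtCc=4 aaTtcc=2 aattCC=2 aattCc=4 aattcc=2
AaTtcc hits 4/64; gcd=4; 4÷4/64÷4 = 1/16

P(AaTtcc) = 1/16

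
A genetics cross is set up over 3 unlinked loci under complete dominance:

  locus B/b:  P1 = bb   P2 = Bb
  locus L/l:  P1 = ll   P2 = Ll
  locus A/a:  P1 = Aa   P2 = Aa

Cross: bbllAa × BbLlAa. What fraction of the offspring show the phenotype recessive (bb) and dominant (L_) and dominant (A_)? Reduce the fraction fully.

P(bb L_ A_) = 3/16

bbllAa gametes: blA×4, bla×4
BbLlAa gametes: BLA×1, BLa×1, BlA×1, Bla×1, bLA×1, bLa×1, blA×1, bla×1
bbllAa×BbLlAa grid (8·8=64): BbLlAA=4 BbLlAa=8 BbLlaa=4 BbllAA=4 BbllAa=8 Bbllaa=4 bbLlAA=4 bbLlAa=8 bbLlaa=4 bbllAA=4 bbllAa=8 bbllaa=4
bb L_ A_ hits 12/64; gcd=4; 12÷4/64÷4 = 3/16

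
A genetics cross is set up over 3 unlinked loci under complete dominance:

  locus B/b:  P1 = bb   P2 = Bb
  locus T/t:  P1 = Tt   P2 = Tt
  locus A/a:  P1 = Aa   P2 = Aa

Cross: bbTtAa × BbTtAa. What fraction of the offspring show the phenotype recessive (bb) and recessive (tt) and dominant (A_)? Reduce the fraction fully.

P(bb tt A_) = 3/32

bbTtAa gametes: bTA×2, bTa×2, btA×2, bta×2
BbTtAa gametes: BTA×1, BTa×1, BtA×1, Bta×1, bTA×1, bTa×1, btA×1, bta×1
bbTtAa×BbTtAa grid (8·8=64): BbTTAA=2 BbTTAa=4 BbTTaa=2 BbTtAA=4 BbTtAa=8 BbTtaa=4 BbttAA=2 BbttAa=4 Bbttaa=2 bbTTAA=2 bbTTAa=4 bbTTaa=2 bbTtAA=4 bbTtAa=8 bbTtaa=4 bbttAA=2 bbttAa=4 bbttaa=2
bb tt A_ hits 6/64; gcd=2; 6÷2/64÷2 = 3/32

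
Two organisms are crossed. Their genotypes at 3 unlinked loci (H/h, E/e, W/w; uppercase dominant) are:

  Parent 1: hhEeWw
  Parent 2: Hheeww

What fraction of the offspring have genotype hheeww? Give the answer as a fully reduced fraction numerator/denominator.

hhEeWw gametes: hEW×2, hEw×2, heW×2, hew×2
Hheeww gametes: Hew×4, hew×4
hhEeWw×Hheeww grid (8·8=64): HhEeWw=8 HhEeww=8 HheeWw=8 Hheeww=8 hhEeWw=8 hhEeww=8 hheeWw=8 hheeww=8
hheeww hits 8/64; gcd=8; 8÷8/64÷8 = 1/8

P(hheeww) = 1/8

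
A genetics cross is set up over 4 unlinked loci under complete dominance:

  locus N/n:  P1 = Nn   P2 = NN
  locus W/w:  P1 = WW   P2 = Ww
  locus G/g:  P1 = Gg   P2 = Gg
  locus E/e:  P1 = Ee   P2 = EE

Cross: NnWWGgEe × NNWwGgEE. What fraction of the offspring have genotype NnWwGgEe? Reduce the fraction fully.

P(NnWwGgEe) = 1/16

NnWWGgEe gametes: NWGE×2, NWGe×2, NWgE×2, NWge×2, nWGE×2, nWGe×2, nWgE×2, nWge×2
NNWwGgEE gametes: NWGE×4, NWgE×4, NwGE×4, NwgE×4
NnWWGgEe×NNWwGgEE grid (16·16=256): NNWWGGEE=8 NNWWGGEe=8 NNWWGgEE=16 NNWWGgEe=16 NNWWggEE=8 NNWWggEe=8 NNWwGGEE=8 NNWwGGEe=8 NNWwGgEE=16 NNWwGgEe=16 NNWwggEE=8 NNWwggEe=8 NnWWGGEE=8 NnWWGGEe=8 NnWWGgEE=16 NnWWGgEe=16 NnWWggEE=8 NnWWggEe=8 NnWwGGEE=8 NnWwGGEe=8 NnWwGgEE=16 NnWwGgEe=16 NnWwggEE=8 NnWwggEe=8
NnWwGgEe hits 16/256; gcd=16; 16÷16/256÷16 = 1/16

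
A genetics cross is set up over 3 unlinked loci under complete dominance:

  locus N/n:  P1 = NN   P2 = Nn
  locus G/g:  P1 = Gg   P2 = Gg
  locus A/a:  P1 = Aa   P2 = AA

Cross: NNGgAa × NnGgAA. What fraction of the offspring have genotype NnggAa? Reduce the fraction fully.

NNGgAa gametes: NGA×2, NGa×2, NgA×2, Nga×2
NnGgAA gametes: NGA×2, NgA×2, nGA×2, ngA×2
NNGgAa×NnGgAA grid (8·8=64): NNGGAA=4 NNGGAa=4 NNGgAA=8 NNGgAa=8 NNggAA=4 NNggAa=4 NnGGAA=4 NnGGAa=4 NnGgAA=8 NnGgAa=8 NnggAA=4 NnggAa=4
NnggAa hits 4/64; gcd=4; 4÷4/64÷4 = 1/16

P(NnggAa) = 1/16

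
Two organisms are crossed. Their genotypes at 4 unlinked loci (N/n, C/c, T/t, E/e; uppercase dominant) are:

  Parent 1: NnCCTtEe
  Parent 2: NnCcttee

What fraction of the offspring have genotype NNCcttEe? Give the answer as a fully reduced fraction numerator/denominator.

P(NNCcttEe) = 1/32

NnCCTtEe gametes: NCTE×2, NCTe×2, NCtE×2, NCte×2, nCTE×2, nCTe×2, nCtE×2, nCte×2
NnCcttee gametes: NCte×4, Ncte×4, nCte×4, ncte×4
NnCCTtEe×NnCcttee grid (16·16=256): NNCCTtEe=8 NNCCTtee=8 NNCCttEe=8 NNCCttee=8 NNCcTtEe=8 NNCcTtee=8 NNCcttEe=8 NNCcttee=8 NnCCTtEe=16 NnCCTtee=16 NnCCttEe=16 NnCCttee=16 NnCcTtEe=16 NnCcTtee=16 NnCcttEe=16 NnCcttee=16 nnCCTtEe=8 nnCCTtee=8 nnCCttEe=8 nnCCttee=8 nnCcTtEe=8 nnCcTtee=8 nnCcttEe=8 nnCcttee=8
NNCcttEe hits 8/256; gcd=8; 8÷8/256÷8 = 1/32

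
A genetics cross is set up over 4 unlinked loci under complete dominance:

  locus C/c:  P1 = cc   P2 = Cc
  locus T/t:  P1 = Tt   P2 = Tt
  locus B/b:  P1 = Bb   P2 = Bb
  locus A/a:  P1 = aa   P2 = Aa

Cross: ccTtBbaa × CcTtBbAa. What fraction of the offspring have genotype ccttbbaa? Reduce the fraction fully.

ccTtBbaa gametes: cTBa×4, cTba×4, ctBa×4, ctba×4
CcTtBbAa gametes: CTBA×1, CTBa×1, CTbA×1, CTba×1, CtBA×1, CtBa×1, CtbA×1, Ctba×1, cTBA×1, cTBa×1, cTbA×1, cTba×1, ctBA×1, ctBa×1, ctbA×1, ctba×1
ccTtBbaa×CcTtBbAa grid (16·16=256): CcTTBBAa=4 CcTTBBaa=4 CcTTBbAa=8 CcTTBbaa=8 CcTTbbAa=4 CcTTbbaa=4 CcTtBBAa=8 CcTtBBaa=8 CcTtBbAa=16 CcTtBbaa=16 CcTtbbAa=8 CcTtbbaa=8 CcttBBAa=4 CcttBBaa=4 CcttBbAa=8 CcttBbaa=8 CcttbbAa=4 Ccttbbaa=4 ccTTBBAa=4 ccTTBBaa=4 ccTTBbAa=8 ccTTBbaa=8 ccTTbbAa=4 ccTTbbaa=4 ccTtBBAa=8 ccTtBBaa=8 ccTtBbAa=16 ccTtBbaa=16 ccTtbbAa=8 ccTtbbaa=8 ccttBBAa=4 ccttBBaa=4 ccttBbAa=8 ccttBbaa=8 ccttbbAa=4 ccttbbaa=4
ccttbbaa hits 4/256; gcd=4; 4÷4/256÷4 = 1/64

P(ccttbbaa) = 1/64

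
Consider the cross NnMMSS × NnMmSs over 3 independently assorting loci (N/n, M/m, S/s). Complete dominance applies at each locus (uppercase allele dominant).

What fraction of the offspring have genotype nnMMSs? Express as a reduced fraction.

P(nnMMSs) = 1/16

NnMMSS gametes: NMS×4, nMS×4
NnMmSs gametes: NMS×1, NMs×1, NmS×1, Nms×1, nMS×1, nMs×1, nmS×1, nms×1
NnMMSS×NnMmSs grid (8·8=64): NNMMSS=4 NNMMSs=4 NNMmSS=4 NNMmSs=4 NnMMSS=8 NnMMSs=8 NnMmSS=8 NnMmSs=8 nnMMSS=4 nnMMSs=4 nnMmSS=4 nnMmSs=4
nnMMSs hits 4/64; gcd=4; 4÷4/64÷4 = 1/16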